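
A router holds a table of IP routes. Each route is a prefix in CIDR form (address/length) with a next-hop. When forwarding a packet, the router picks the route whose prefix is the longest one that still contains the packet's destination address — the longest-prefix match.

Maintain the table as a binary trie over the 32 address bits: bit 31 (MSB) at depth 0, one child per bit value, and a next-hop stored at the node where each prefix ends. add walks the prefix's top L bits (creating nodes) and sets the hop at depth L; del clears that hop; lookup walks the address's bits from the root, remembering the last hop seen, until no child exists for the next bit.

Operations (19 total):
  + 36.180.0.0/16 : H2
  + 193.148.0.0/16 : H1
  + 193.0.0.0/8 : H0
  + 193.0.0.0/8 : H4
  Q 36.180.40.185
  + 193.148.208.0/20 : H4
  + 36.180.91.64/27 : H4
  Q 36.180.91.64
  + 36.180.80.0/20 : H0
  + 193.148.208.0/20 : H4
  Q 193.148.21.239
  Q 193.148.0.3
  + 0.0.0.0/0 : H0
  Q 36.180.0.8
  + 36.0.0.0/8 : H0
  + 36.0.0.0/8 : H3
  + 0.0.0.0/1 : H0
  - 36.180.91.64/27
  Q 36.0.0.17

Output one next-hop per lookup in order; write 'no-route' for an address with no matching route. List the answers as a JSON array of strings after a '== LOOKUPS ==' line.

Trace:
  + 36.180.0.0/16 (H2) depth=16
  + 193.148.0.0/16 (H1) depth=16
  + 193.0.0.0/8 (H0) depth=8
  + 193.0.0.0/8 (H4) depth=8
  ? 36.180.40.185  path d0:-→d1:-→d2:-→d3:-→d4:-→d5:-→d6:-→d7:-→d8:-→d9:-→d10:-→d11:-→d12:-→d13:-→d14:-→d15:-→d16:H2  best=H2
  + 193.148.208.0/20 (H4) depth=20
  + 36.180.91.64/27 (H4) depth=27
  ? 36.180.91.64  path d0:-→d1:-→d2:-→d3:-→d4:-→d5:-→d6:-→d7:-→d8:-→d9:-→d10:-→d11:-→d12:-→d13:-→d14:-→d15:-→d16:H2→d17:-→d18:-→d19:-→d20:-→d21:-→d22:-→d23:-→d24:-→d25:-→d26:-→d27:H4  best=H4
  + 36.180.80.0/20 (H0) depth=20
  + 193.148.208.0/20 (H4) depth=20
  ? 193.148.21.239  path d0:-→d1:-→d2:-→d3:-→d4:-→d5:-→d6:-→d7:-→d8:H4→d9:-→d10:-→d11:-→d12:-→d13:-→d14:-→d15:-→d16:H1  best=H1
  ? 193.148.0.3  path d0:-→d1:-→d2:-→d3:-→d4:-→d5:-→d6:-→d7:-→d8:H4→d9:-→d10:-→d11:-→d12:-→d13:-→d14:-→d15:-→d16:H1  best=H1
  + 0.0.0.0/0 (H0) depth=0
  ? 36.180.0.8  path d0:H0→d1:-→d2:-→d3:-→d4:-→d5:-→d6:-→d7:-→d8:-→d9:-→d10:-→d11:-→d12:-→d13:-→d14:-→d15:-→d16:H2→d17:-  best=H2
  + 36.0.0.0/8 (H0) depth=8
  + 36.0.0.0/8 (H3) depth=8
  + 0.0.0.0/1 (H0) depth=1
  - 36.180.91.64/27 clear@27
  ? 36.0.0.17  path d0:H0→d1:H0→d2:-→d3:-→d4:-→d5:-→d6:-→d7:-→d8:H3  best=H3

== LOOKUPS ==
["H2","H4","H1","H1","H2","H3"]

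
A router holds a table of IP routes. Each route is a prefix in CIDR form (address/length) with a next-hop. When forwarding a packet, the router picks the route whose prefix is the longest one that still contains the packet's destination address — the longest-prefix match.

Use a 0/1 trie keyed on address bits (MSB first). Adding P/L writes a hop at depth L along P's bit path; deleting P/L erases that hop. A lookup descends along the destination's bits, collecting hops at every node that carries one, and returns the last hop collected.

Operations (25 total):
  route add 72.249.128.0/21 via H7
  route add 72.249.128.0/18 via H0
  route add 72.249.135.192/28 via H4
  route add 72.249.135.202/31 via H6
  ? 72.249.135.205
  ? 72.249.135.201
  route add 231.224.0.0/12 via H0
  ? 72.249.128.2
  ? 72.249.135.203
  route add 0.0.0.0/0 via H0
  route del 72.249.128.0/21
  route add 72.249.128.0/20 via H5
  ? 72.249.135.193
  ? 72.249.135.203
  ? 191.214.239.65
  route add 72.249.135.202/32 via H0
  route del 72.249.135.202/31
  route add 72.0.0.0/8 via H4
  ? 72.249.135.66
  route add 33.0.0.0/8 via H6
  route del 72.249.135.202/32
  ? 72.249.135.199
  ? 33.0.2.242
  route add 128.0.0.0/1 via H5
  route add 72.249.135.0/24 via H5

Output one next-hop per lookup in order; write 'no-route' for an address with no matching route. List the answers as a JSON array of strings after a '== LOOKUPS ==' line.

Apply in order:
  + 72.249.128.0/21 (H7) depth=21
  + 72.249.128.0/18 (H0) depth=18
  + 72.249.135.192/28 (H4) depth=28
  + 72.249.135.202/31 (H6) depth=31
  ? 72.249.135.205  path d0:-→d1:-→d2:-→d3:-→d4:-→d5:-→d6:-→d7:-→d8:-→d9:-→d10:-→d11:-→d12:-→d13:-→d14:-→d15:-→d16:-→d17:-→d18:H0→d19:-→d20:-→d21:H7→d22:-→d23:-→d24:-→d25:-→d26:-→d27:-→d28:H4→d29:-  best=H4
  ? 72.249.135.201  path d0:-→d1:-→d2:-→d3:-→d4:-→d5:-→d6:-→d7:-→d8:-→d9:-→d10:-→d11:-→d12:-→d13:-→d14:-→d15:-→d16:-→d17:-→d18:H0→d19:-→d20:-→d21:H7→d22:-→d23:-→d24:-→d25:-→d26:-→d27:-→d28:H4→d29:-→d30:-  best=H4
  + 231.224.0.0/12 (H0) depth=12
  ? 72.249.128.2  path d0:-→d1:-→d2:-→d3:-→d4:-→d5:-→d6:-→d7:-→d8:-→d9:-→d10:-→d11:-→d12:-→d13:-→d14:-→d15:-→d16:-→d17:-→d18:H0→d19:-→d20:-→d21:H7  best=H7
  ? 72.249.135.203  path d0:-→d1:-→d2:-→d3:-→d4:-→d5:-→d6:-→d7:-→d8:-→d9:-→d10:-→d11:-→d12:-→d13:-→d14:-→d15:-→d16:-→d17:-→d18:H0→d19:-→d20:-→d21:H7→d22:-→d23:-→d24:-→d25:-→d26:-→d27:-→d28:H4→d29:-→d30:-→d31:H6  best=H6
  + 0.0.0.0/0 (H0) depth=0
  del 72.249.128.0/21 (clear depth 21)
  + 72.249.128.0/20 (H5) depth=20
  ? 72.249.135.193  path d0:H0→d1:-→d2:-→d3:-→d4:-→d5:-→d6:-→d7:-→d8:-→d9:-→d10:-→d11:-→d12:-→d13:-→d14:-→d15:-→d16:-→d17:-→d18:H0→d19:-→d20:H5→d21:-→d22:-→d23:-→d24:-→d25:-→d26:-→d27:-→d28:H4  best=H4
  ? 72.249.135.203  path d0:H0→d1:-→d2:-→d3:-→d4:-→d5:-→d6:-→d7:-→d8:-→d9:-→d10:-→d11:-→d12:-→d13:-→d14:-→d15:-→d16:-→d17:-→d18:H0→d19:-→d20:H5→d21:-→d22:-→d23:-→d24:-→d25:-→d26:-→d27:-→d28:H4→d29:-→d30:-→d31:H6  best=H6
  ? 191.214.239.65  path d0:H0→d1:-  best=H0
  + 72.249.135.202/32 (H0) depth=32
  del 72.249.135.202/31 (clear depth 31)
  + 72.0.0.0/8 (H4) depth=8
  ? 72.249.135.66  path d0:H0→d1:-→d2:-→d3:-→d4:-→d5:-→d6:-→d7:-→d8:H4→d9:-→d10:-→d11:-→d12:-→d13:-→d14:-→d15:-→d16:-→d17:-→d18:H0→d19:-→d20:H5→d21:-→d22:-→d23:-→d24:-  best=H5
  + 33.0.0.0/8 (H6) depth=8
  del 72.249.135.202/32 (clear depth 32)
  ? 72.249.135.199  path d0:H0→d1:-→d2:-→d3:-→d4:-→d5:-→d6:-→d7:-→d8:H4→d9:-→d10:-→d11:-→d12:-→d13:-→d14:-→d15:-→d16:-→d17:-→d18:H0→d19:-→d20:H5→d21:-→d22:-→d23:-→d24:-→d25:-→d26:-→d27:-→d28:H4  best=H4
  ? 33.0.2.242  path d0:H0→d1:-→d2:-→d3:-→d4:-→d5:-→d6:-→d7:-→d8:H6  best=H6
  + 128.0.0.0/1 (H5) depth=1
  + 72.249.135.0/24 (H5) depth=24

== LOOKUPS ==
["H4","H4","H7","H6","H4","H6","H0","H5","H4","H6"]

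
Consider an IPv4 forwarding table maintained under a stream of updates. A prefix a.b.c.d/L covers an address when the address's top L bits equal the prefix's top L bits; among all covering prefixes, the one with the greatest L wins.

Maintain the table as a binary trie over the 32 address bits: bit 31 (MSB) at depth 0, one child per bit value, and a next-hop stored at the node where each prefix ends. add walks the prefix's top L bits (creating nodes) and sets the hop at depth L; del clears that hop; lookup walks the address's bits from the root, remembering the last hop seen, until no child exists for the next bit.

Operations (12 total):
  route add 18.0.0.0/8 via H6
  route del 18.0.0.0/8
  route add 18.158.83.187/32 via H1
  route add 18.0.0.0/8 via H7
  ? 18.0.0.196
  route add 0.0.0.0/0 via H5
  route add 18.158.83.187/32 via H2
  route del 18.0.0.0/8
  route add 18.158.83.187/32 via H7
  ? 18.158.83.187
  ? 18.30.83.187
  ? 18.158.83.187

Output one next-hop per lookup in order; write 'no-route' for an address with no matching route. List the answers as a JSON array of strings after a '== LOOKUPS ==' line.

Apply in order:
  add 18.0.0.0/8 -> H6 at depth 8
  del 18.0.0.0/8 (clear depth 8)
  add 18.158.83.187/32 -> H1 at depth 32
  add 18.0.0.0/8 -> H7 at depth 8
  ? 18.0.0.196  path d0:-→d1:-→d2:-→d3:-→d4:-→d5:-→d6:-→d7:-→d8:H7  best=H7
  add 0.0.0.0/0 -> H5 at depth 0
  add 18.158.83.187/32 -> H2 at depth 32
  del 18.0.0.0/8 (clear depth 8)
  add 18.158.83.187/32 -> H7 at depth 32
  ? 18.158.83.187  path d0:H5→d1:-→d2:-→d3:-→d4:-→d5:-→d6:-→d7:-→d8:-→d9:-→d10:-→d11:-→d12:-→d13:-→d14:-→d15:-→d16:-→d17:-→d18:-→d19:-→d20:-→d21:-→d22:-→d23:-→d24:-→d25:-→d26:-→d27:-→d28:-→d29:-→d30:-→d31:-→d32:H7  best=H7
  ? 18.30.83.187  path d0:H5→d1:-→d2:-→d3:-→d4:-→d5:-→d6:-→d7:-→d8:-  best=H5
  ? 18.158.83.187  path d0:H5→d1:-→d2:-→d3:-→d4:-→d5:-→d6:-→d7:-→d8:-→d9:-→d10:-→d11:-→d12:-→d13:-→d14:-→d15:-→d16:-→d17:-→d18:-→d19:-→d20:-→d21:-→d22:-→d23:-→d24:-→d25:-→d26:-→d27:-→d28:-→d29:-→d30:-→d31:-→d32:H7  best=H7

== LOOKUPS ==
["H7","H7","H5","H7"]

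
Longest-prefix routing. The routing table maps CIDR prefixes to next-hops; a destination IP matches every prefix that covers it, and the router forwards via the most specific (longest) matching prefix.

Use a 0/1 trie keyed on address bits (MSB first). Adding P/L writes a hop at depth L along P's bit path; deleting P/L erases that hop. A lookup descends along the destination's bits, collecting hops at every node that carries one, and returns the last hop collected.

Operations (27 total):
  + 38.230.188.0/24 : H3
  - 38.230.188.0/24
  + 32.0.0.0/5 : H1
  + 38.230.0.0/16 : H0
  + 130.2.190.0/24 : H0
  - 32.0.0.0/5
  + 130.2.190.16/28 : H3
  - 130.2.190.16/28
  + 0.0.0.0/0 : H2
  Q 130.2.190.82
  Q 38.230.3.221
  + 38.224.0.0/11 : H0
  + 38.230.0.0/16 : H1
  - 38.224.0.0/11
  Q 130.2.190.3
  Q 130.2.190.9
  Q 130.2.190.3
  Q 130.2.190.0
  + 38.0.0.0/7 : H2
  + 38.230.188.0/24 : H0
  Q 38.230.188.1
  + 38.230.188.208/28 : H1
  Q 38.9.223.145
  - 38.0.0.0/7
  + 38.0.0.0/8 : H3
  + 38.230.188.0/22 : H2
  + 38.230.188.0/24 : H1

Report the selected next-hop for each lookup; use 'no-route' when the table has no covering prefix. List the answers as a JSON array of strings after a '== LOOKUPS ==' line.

Trace:
  + 38.230.188.0/24 (H3) depth=24
  del 38.230.188.0/24 (clear depth 24)
  + 32.0.0.0/5 (H1) depth=5
  + 38.230.0.0/16 (H0) depth=16
  + 130.2.190.0/24 (H0) depth=24
  del 32.0.0.0/5 (clear depth 5)
  + 130.2.190.16/28 (H3) depth=28
  del 130.2.190.16/28 (clear depth 28)
  + 0.0.0.0/0 (H2) depth=0
  Q 130.2.190.82: descend 1000001000000010101111100 ; hops seen [H2,H0] ; pick H0
  Q 38.230.3.221: descend 0010011011100110 ; hops seen [H2,H0] ; pick H0
  + 38.224.0.0/11 (H0) depth=11
  + 38.230.0.0/16 (H1) depth=16
  del 38.224.0.0/11 (clear depth 11)
  Q 130.2.190.3: descend 100000100000001010111110000 ; hops seen [H2,H0] ; pick H0
  Q 130.2.190.9: descend 100000100000001010111110000 ; hops seen [H2,H0] ; pick H0
  Q 130.2.190.3: descend 100000100000001010111110000 ; hops seen [H2,H0] ; pick H0
  Q 130.2.190.0: descend 100000100000001010111110000 ; hops seen [H2,H0] ; pick H0
  + 38.0.0.0/7 (H2) depth=7
  + 38.230.188.0/24 (H0) depth=24
  Q 38.230.188.1: descend 001001101110011010111100 ; hops seen [H2,H2,H1,H0] ; pick H0
  + 38.230.188.208/28 (H1) depth=28
  Q 38.9.223.145: descend 00100110 ; hops seen [H2,H2] ; pick H2
  del 38.0.0.0/7 (clear depth 7)
  + 38.0.0.0/8 (H3) depth=8
  + 38.230.188.0/22 (H2) depth=22
  + 38.230.188.0/24 (H1) depth=24

== LOOKUPS ==
["H0","H0","H0","H0","H0","H0","H0","H2"]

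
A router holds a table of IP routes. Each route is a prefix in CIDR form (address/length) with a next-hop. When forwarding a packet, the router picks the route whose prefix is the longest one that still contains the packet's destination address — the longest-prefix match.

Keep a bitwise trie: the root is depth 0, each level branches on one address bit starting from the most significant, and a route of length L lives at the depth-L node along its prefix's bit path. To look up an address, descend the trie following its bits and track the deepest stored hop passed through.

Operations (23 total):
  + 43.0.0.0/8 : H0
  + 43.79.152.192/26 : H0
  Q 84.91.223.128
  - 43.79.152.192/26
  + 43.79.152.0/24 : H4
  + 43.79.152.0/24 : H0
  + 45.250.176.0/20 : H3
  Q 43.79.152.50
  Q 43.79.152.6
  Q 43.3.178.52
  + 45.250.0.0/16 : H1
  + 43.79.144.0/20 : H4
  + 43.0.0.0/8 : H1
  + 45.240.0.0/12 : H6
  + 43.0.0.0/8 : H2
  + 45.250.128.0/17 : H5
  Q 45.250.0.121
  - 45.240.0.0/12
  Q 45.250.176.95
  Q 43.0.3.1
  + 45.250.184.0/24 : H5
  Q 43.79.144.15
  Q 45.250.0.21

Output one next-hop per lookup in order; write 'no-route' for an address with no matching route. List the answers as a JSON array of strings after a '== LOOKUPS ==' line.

Process each operation:
  + 43.0.0.0/8 (H0) depth=8
  + 43.79.152.192/26 (H0) depth=26
  Q 84.91.223.128: descend 0 ; hops seen [∅] ; pick no-route
  del 43.79.152.192/26 (clear depth 26)
  + 43.79.152.0/24 (H4) depth=24
  + 43.79.152.0/24 (H0) depth=24
  + 45.250.176.0/20 (H3) depth=20
  Q 43.79.152.50: descend 001010110100111110011000 ; hops seen [H0,H0] ; pick H0
  Q 43.79.152.6: descend 001010110100111110011000 ; hops seen [H0,H0] ; pick H0
  Q 43.3.178.52: descend 001010110 ; hops seen [H0] ; pick H0
  + 45.250.0.0/16 (H1) depth=16
  + 43.79.144.0/20 (H4) depth=20
  + 43.0.0.0/8 (H1) depth=8
  + 45.240.0.0/12 (H6) depth=12
  + 43.0.0.0/8 (H2) depth=8
  + 45.250.128.0/17 (H5) depth=17
  Q 45.250.0.121: descend 0010110111111010 ; hops seen [H6,H1] ; pick H1
  del 45.240.0.0/12 (clear depth 12)
  Q 45.250.176.95: descend 00101101111110101011 ; hops seen [H1,H5,H3] ; pick H3
  Q 43.0.3.1: descend 001010110 ; hops seen [H2] ; pick H2
  + 45.250.184.0/24 (H5) depth=24
  Q 43.79.144.15: descend 00101011010011111001 ; hops seen [H2,H4] ; pick H4
  Q 45.250.0.21: descend 0010110111111010 ; hops seen [H1] ; pick H1

== LOOKUPS ==
["no-route","H0","H0","H0","H1","H3","H2","H4","H1"]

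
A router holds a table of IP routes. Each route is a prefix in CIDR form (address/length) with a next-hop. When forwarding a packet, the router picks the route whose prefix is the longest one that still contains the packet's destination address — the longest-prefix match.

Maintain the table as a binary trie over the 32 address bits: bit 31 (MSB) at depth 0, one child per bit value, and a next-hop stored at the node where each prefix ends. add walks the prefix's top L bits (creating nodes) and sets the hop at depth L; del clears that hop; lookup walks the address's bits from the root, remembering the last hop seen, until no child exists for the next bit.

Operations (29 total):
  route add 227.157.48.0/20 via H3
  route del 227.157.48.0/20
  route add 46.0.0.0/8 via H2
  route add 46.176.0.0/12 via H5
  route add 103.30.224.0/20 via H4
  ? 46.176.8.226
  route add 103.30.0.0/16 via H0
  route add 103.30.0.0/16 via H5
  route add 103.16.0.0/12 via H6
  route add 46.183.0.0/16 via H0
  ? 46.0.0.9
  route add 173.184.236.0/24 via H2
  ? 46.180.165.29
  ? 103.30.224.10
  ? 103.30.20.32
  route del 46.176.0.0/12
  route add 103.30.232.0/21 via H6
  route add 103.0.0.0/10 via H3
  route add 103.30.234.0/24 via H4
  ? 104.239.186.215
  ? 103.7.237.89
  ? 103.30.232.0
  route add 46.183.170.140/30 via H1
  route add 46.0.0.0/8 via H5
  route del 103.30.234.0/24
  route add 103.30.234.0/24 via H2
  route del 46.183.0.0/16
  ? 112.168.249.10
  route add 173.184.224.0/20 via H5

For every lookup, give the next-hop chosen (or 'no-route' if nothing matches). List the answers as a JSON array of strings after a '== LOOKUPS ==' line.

Process each operation:
  add 227.157.48.0/20 -> H3 at depth 20
  - 227.157.48.0/20 clear@20
  add 46.0.0.0/8 -> H2 at depth 8
  add 46.176.0.0/12 -> H5 at depth 12
  add 103.30.224.0/20 -> H4 at depth 20
  ? 46.176.8.226  path d0:-→d1:-→d2:-→d3:-→d4:-→d5:-→d6:-→d7:-→d8:H2→d9:-→d10:-→d11:-→d12:H5  best=H5
  add 103.30.0.0/16 -> H0 at depth 16
  add 103.30.0.0/16 -> H5 at depth 16
  add 103.16.0.0/12 -> H6 at depth 12
  add 46.183.0.0/16 -> H0 at depth 16
  ? 46.0.0.9  path d0:-→d1:-→d2:-→d3:-→d4:-→d5:-→d6:-→d7:-→d8:H2  best=H2
  add 173.184.236.0/24 -> H2 at depth 24
  ? 46.180.165.29  path d0:-→d1:-→d2:-→d3:-→d4:-→d5:-→d6:-→d7:-→d8:H2→d9:-→d10:-→d11:-→d12:H5→d13:-→d14:-  best=H5
  ? 103.30.224.10  path d0:-→d1:-→d2:-→d3:-→d4:-→d5:-→d6:-→d7:-→d8:-→d9:-→d10:-→d11:-→d12:H6→d13:-→d14:-→d15:-→d16:H5→d17:-→d18:-→d19:-→d20:H4  best=H4
  ? 103.30.20.32  path d0:-→d1:-→d2:-→d3:-→d4:-→d5:-→d6:-→d7:-→d8:-→d9:-→d10:-→d11:-→d12:H6→d13:-→d14:-→d15:-→d16:H5  best=H5
  - 46.176.0.0/12 clear@12
  add 103.30.232.0/21 -> H6 at depth 21
  add 103.0.0.0/10 -> H3 at depth 10
  add 103.30.234.0/24 -> H4 at depth 24
  ? 104.239.186.215  path d0:-→d1:-→d2:-→d3:-→d4:-  best=no-route
  ? 103.7.237.89  path d0:-→d1:-→d2:-→d3:-→d4:-→d5:-→d6:-→d7:-→d8:-→d9:-→d10:H3→d11:-  best=H3
  ? 103.30.232.0  path d0:-→d1:-→d2:-→d3:-→d4:-→d5:-→d6:-→d7:-→d8:-→d9:-→d10:H3→d11:-→d12:H6→d13:-→d14:-→d15:-→d16:H5→d17:-→d18:-→d19:-→d20:H4→d21:H6→d22:-  best=H6
  add 46.183.170.140/30 -> H1 at depth 30
  add 46.0.0.0/8 -> H5 at depth 8
  - 103.30.234.0/24 clear@24
  add 103.30.234.0/24 -> H2 at depth 24
  - 46.183.0.0/16 clear@16
  ? 112.168.249.10  path d0:-→d1:-→d2:-→d3:-  best=no-route
  add 173.184.224.0/20 -> H5 at depth 20

== LOOKUPS ==
["H5","H2","H5","H4","H5","no-route","H3","H6","no-route"]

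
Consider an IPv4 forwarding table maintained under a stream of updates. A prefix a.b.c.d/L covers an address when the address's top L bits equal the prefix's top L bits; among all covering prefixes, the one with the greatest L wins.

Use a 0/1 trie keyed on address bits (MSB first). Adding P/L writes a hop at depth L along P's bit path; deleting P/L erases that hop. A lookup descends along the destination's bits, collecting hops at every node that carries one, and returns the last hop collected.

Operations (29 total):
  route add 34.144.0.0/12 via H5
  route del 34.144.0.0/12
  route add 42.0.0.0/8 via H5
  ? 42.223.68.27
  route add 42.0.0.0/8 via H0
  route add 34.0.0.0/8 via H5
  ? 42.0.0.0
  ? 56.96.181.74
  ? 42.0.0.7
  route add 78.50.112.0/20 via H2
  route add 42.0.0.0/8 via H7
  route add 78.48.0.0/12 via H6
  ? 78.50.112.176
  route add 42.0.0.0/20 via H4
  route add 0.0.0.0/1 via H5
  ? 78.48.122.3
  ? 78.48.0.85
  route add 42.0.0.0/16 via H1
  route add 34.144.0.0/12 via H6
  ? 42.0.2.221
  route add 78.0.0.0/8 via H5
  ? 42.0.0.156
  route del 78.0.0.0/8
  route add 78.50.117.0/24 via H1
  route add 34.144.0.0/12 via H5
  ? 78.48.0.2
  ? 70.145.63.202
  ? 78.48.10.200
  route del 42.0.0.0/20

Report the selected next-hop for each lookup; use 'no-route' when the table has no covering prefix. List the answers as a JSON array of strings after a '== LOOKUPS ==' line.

Process each operation:
  add 34.144.0.0/12 -> H5 at depth 12
  del 34.144.0.0/12 (clear depth 12)
  add 42.0.0.0/8 -> H5 at depth 8
  lookup 42.223.68.27: bits 00101010 walk d0:-→d1:-→d2:-→d3:-→d4:-→d5:-→d6:-→d7:-→d8:H5 -> H5
  add 42.0.0.0/8 -> H0 at depth 8
  add 34.0.0.0/8 -> H5 at depth 8
  lookup 42.0.0.0: bits 00101010 walk d0:-→d1:-→d2:-→d3:-→d4:-→d5:-→d6:-→d7:-→d8:H0 -> H0
  lookup 56.96.181.74: bits 001 walk d0:-→d1:-→d2:-→d3:- -> no-route
  lookup 42.0.0.7: bits 00101010 walk d0:-→d1:-→d2:-→d3:-→d4:-→d5:-→d6:-→d7:-→d8:H0 -> H0
  add 78.50.112.0/20 -> H2 at depth 20
  add 42.0.0.0/8 -> H7 at depth 8
  add 78.48.0.0/12 -> H6 at depth 12
  lookup 78.50.112.176: bits 01001110001100100111 walk d0:-→d1:-→d2:-→d3:-→d4:-→d5:-→d6:-→d7:-→d8:-→d9:-→d10:-→d11:-→d12:H6→d13:-→d14:-→d15:-→d16:-→d17:-→d18:-→d19:-→d20:H2 -> H2
  add 42.0.0.0/20 -> H4 at depth 20
  add 0.0.0.0/1 -> H5 at depth 1
  lookup 78.48.122.3: bits 01001110001100 walk d0:-→d1:H5→d2:-→d3:-→d4:-→d5:-→d6:-→d7:-→d8:-→d9:-→d10:-→d11:-→d12:H6→d13:-→d14:- -> H6
  lookup 78.48.0.85: bits 01001110001100 walk d0:-→d1:H5→d2:-→d3:-→d4:-→d5:-→d6:-→d7:-→d8:-→d9:-→d10:-→d11:-→d12:H6→d13:-→d14:- -> H6
  add 42.0.0.0/16 -> H1 at depth 16
  add 34.144.0.0/12 -> H6 at depth 12
  lookup 42.0.2.221: bits 00101010000000000000 walk d0:-→d1:H5→d2:-→d3:-→d4:-→d5:-→d6:-→d7:-→d8:H7→d9:-→d10:-→d11:-→d12:-→d13:-→d14:-→d15:-→d16:H1→d17:-→d18:-→d19:-→d20:H4 -> H4
  add 78.0.0.0/8 -> H5 at depth 8
  lookup 42.0.0.156: bits 00101010000000000000 walk d0:-→d1:H5→d2:-→d3:-→d4:-→d5:-→d6:-→d7:-→d8:H7→d9:-→d10:-→d11:-→d12:-→d13:-→d14:-→d15:-→d16:H1→d17:-→d18:-→d19:-→d20:H4 -> H4
  del 78.0.0.0/8 (clear depth 8)
  add 78.50.117.0/24 -> H1 at depth 24
  add 34.144.0.0/12 -> H5 at depth 12
  lookup 78.48.0.2: bits 01001110001100 walk d0:-→d1:H5→d2:-→d3:-→d4:-→d5:-→d6:-→d7:-→d8:-→d9:-→d10:-→d11:-→d12:H6→d13:-→d14:- -> H6
  lookup 70.145.63.202: bits 0100 walk d0:-→d1:H5→d2:-→d3:-→d4:- -> H5
  lookup 78.48.10.200: bits 01001110001100 walk d0:-→d1:H5→d2:-→d3:-→d4:-→d5:-→d6:-→d7:-→d8:-→d9:-→d10:-→d11:-→d12:H6→d13:-→d14:- -> H6
  del 42.0.0.0/20 (clear depth 20)

== LOOKUPS ==
["H5","H0","no-route","H0","H2","H6","H6","H4","H4","H6","H5","H6"]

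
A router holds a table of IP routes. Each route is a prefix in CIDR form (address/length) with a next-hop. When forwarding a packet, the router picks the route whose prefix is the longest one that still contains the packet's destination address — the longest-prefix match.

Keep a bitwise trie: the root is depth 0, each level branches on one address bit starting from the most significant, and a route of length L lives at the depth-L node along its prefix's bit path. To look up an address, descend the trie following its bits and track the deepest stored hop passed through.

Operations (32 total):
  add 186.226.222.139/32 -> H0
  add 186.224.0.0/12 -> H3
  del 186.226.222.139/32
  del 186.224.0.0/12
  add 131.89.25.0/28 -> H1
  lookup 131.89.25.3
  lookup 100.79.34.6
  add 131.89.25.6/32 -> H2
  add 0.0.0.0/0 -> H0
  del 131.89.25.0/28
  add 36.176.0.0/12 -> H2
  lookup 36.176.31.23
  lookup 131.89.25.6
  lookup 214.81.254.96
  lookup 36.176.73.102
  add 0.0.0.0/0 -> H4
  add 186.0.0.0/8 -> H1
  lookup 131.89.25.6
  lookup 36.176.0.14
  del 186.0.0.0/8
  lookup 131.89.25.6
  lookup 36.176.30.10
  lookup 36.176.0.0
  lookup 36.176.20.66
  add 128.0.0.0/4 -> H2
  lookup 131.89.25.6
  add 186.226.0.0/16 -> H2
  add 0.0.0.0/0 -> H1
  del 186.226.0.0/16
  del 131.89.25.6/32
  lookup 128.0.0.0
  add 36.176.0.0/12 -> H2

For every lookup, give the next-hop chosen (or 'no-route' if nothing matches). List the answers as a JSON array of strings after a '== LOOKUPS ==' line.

Process each operation:
  add 186.226.222.139/32 -> H0 at depth 32
  add 186.224.0.0/12 -> H3 at depth 12
  - 186.226.222.139/32 clear@32
  - 186.224.0.0/12 clear@12
  add 131.89.25.0/28 -> H1 at depth 28
  lookup 131.89.25.3: bits 1000001101011001000110010000 walk d0:-→d1:-→d2:-→d3:-→d4:-→d5:-→d6:-→d7:-→d8:-→d9:-→d10:-→d11:-→d12:-→d13:-→d14:-→d15:-→d16:-→d17:-→d18:-→d19:-→d20:-→d21:-→d22:-→d23:-→d24:-→d25:-→d26:-→d27:-→d28:H1 -> H1
  lookup 100.79.34.6: bits ε walk d0:- -> no-route
  add 131.89.25.6/32 -> H2 at depth 32
  add 0.0.0.0/0 -> H0 at depth 0
  - 131.89.25.0/28 clear@28
  add 36.176.0.0/12 -> H2 at depth 12
  lookup 36.176.31.23: bits 001001001011 walk d0:H0→d1:-→d2:-→d3:-→d4:-→d5:-→d6:-→d7:-→d8:-→d9:-→d10:-→d11:-→d12:H2 -> H2
  lookup 131.89.25.6: bits 10000011010110010001100100000110 walk d0:H0→d1:-→d2:-→d3:-→d4:-→d5:-→d6:-→d7:-→d8:-→d9:-→d10:-→d11:-→d12:-→d13:-→d14:-→d15:-→d16:-→d17:-→d18:-→d19:-→d20:-→d21:-→d22:-→d23:-→d24:-→d25:-→d26:-→d27:-→d28:-→d29:-→d30:-→d31:-→d32:H2 -> H2
  lookup 214.81.254.96: bits 1 walk d0:H0→d1:- -> H0
  lookup 36.176.73.102: bits 001001001011 walk d0:H0→d1:-→d2:-→d3:-→d4:-→d5:-→d6:-→d7:-→d8:-→d9:-→d10:-→d11:-→d12:H2 -> H2
  add 0.0.0.0/0 -> H4 at depth 0
  add 186.0.0.0/8 -> H1 at depth 8
  lookup 131.89.25.6: bits 10000011010110010001100100000110 walk d0:H4→d1:-→d2:-→d3:-→d4:-→d5:-→d6:-→d7:-→d8:-→d9:-→d10:-→d11:-→d12:-→d13:-→d14:-→d15:-→d16:-→d17:-→d18:-→d19:-→d20:-→d21:-→d22:-→d23:-→d24:-→d25:-→d26:-→d27:-→d28:-→d29:-→d30:-→d31:-→d32:H2 -> H2
  lookup 36.176.0.14: bits 001001001011 walk d0:H4→d1:-→d2:-→d3:-→d4:-→d5:-→d6:-→d7:-→d8:-→d9:-→d10:-→d11:-→d12:H2 -> H2
  - 186.0.0.0/8 clear@8
  lookup 131.89.25.6: bits 10000011010110010001100100000110 walk d0:H4→d1:-→d2:-→d3:-→d4:-→d5:-→d6:-→d7:-→d8:-→d9:-→d10:-→d11:-→d12:-→d13:-→d14:-→d15:-→d16:-→d17:-→d18:-→d19:-→d20:-→d21:-→d22:-→d23:-→d24:-→d25:-→d26:-→d27:-→d28:-→d29:-→d30:-→d31:-→d32:H2 -> H2
  lookup 36.176.30.10: bits 001001001011 walk d0:H4→d1:-→d2:-→d3:-→d4:-→d5:-→d6:-→d7:-→d8:-→d9:-→d10:-→d11:-→d12:H2 -> H2
  lookup 36.176.0.0: bits 001001001011 walk d0:H4→d1:-→d2:-→d3:-→d4:-→d5:-→d6:-→d7:-→d8:-→d9:-→d10:-→d11:-→d12:H2 -> H2
  lookup 36.176.20.66: bits 001001001011 walk d0:H4→d1:-→d2:-→d3:-→d4:-→d5:-→d6:-→d7:-→d8:-→d9:-→d10:-→d11:-→d12:H2 -> H2
  add 128.0.0.0/4 -> H2 at depth 4
  lookup 131.89.25.6: bits 10000011010110010001100100000110 walk d0:H4→d1:-→d2:-→d3:-→d4:H2→d5:-→d6:-→d7:-→d8:-→d9:-→d10:-→d11:-→d12:-→d13:-→d14:-→d15:-→d16:-→d17:-→d18:-→d19:-→d20:-→d21:-→d22:-→d23:-→d24:-→d25:-→d26:-→d27:-→d28:-→d29:-→d30:-→d31:-→d32:H2 -> H2
  add 186.226.0.0/16 -> H2 at depth 16
  add 0.0.0.0/0 -> H1 at depth 0
  - 186.226.0.0/16 clear@16
  - 131.89.25.6/32 clear@32
  lookup 128.0.0.0: bits 100000 walk d0:H1→d1:-→d2:-→d3:-→d4:H2→d5:-→d6:- -> H2
  add 36.176.0.0/12 -> H2 at depth 12

== LOOKUPS ==
["H1","no-route","H2","H2","H0","H2","H2","H2","H2","H2","H2","H2","H2","H2"]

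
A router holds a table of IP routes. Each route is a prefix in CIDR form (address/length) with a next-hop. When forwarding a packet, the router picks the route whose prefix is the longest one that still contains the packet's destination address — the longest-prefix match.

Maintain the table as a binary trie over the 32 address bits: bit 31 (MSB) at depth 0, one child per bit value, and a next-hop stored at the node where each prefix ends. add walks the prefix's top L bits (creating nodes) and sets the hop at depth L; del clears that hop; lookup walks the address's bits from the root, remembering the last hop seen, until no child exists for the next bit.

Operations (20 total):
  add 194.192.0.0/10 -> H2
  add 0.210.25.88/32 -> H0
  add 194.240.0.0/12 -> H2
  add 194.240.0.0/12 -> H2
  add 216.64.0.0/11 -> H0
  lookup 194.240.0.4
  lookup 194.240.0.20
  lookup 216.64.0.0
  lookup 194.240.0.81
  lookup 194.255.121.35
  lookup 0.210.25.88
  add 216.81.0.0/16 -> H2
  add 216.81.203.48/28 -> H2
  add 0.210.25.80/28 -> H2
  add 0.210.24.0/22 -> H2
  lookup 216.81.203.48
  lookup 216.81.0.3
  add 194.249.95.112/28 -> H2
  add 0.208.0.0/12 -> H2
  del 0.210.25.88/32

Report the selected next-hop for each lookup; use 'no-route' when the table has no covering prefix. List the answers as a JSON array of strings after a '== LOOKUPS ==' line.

Trace:
  + 194.192.0.0/10 (H2) depth=10
  + 0.210.25.88/32 (H0) depth=32
  + 194.240.0.0/12 (H2) depth=12
  + 194.240.0.0/12 (H2) depth=12
  + 216.64.0.0/11 (H0) depth=11
  Q 194.240.0.4: descend 110000101111 ; hops seen [H2,H2] ; pick H2
  Q 194.240.0.20: descend 110000101111 ; hops seen [H2,H2] ; pick H2
  Q 216.64.0.0: descend 11011000010 ; hops seen [H0] ; pick H0
  Q 194.240.0.81: descend 110000101111 ; hops seen [H2,H2] ; pick H2
  Q 194.255.121.35: descend 110000101111 ; hops seen [H2,H2] ; pick H2
  Q 0.210.25.88: descend 00000000110100100001100101011000 ; hops seen [H0] ; pick H0
  + 216.81.0.0/16 (H2) depth=16
  + 216.81.203.48/28 (H2) depth=28
  + 0.210.25.80/28 (H2) depth=28
  + 0.210.24.0/22 (H2) depth=22
  Q 216.81.203.48: descend 1101100001010001110010110011 ; hops seen [H0,H2,H2] ; pick H2
  Q 216.81.0.3: descend 1101100001010001 ; hops seen [H0,H2] ; pick H2
  + 194.249.95.112/28 (H2) depth=28
  + 0.208.0.0/12 (H2) depth=12
  del 0.210.25.88/32 (clear depth 32)

== LOOKUPS ==
["H2","H2","H0","H2","H2","H0","H2","H2"]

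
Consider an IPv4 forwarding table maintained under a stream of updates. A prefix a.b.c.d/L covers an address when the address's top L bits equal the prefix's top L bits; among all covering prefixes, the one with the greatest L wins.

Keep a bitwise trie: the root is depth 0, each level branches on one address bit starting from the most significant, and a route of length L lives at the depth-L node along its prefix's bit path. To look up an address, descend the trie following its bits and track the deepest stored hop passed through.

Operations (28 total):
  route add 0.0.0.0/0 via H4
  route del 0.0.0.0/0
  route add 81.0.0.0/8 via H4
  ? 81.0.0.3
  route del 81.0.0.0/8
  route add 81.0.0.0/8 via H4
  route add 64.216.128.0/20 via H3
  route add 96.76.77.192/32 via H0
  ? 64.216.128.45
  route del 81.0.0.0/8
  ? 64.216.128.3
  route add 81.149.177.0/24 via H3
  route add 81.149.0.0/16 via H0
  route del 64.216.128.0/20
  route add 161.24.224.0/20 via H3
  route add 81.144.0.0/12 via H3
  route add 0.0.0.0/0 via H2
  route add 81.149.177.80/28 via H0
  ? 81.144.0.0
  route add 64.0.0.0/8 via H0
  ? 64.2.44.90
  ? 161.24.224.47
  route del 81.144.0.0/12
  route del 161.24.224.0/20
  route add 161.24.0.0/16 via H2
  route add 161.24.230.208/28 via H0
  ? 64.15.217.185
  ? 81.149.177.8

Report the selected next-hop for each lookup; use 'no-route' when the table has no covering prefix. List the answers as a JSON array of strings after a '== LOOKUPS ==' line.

Trace:
  + 0.0.0.0/0 (H4) depth=0
  - 0.0.0.0/0 clear@0
  + 81.0.0.0/8 (H4) depth=8
  lookup 81.0.0.3: bits 01010001 walk d0:-→d1:-→d2:-→d3:-→d4:-→d5:-→d6:-→d7:-→d8:H4 -> H4
  - 81.0.0.0/8 clear@8
  + 81.0.0.0/8 (H4) depth=8
  + 64.216.128.0/20 (H3) depth=20
  + 96.76.77.192/32 (H0) depth=32
  lookup 64.216.128.45: bits 01000000110110001000 walk d0:-→d1:-→d2:-→d3:-→d4:-→d5:-→d6:-→d7:-→d8:-→d9:-→d10:-→d11:-→d12:-→d13:-→d14:-→d15:-→d16:-→d17:-→d18:-→d19:-→d20:H3 -> H3
  - 81.0.0.0/8 clear@8
  lookup 64.216.128.3: bits 01000000110110001000 walk d0:-→d1:-→d2:-→d3:-→d4:-→d5:-→d6:-→d7:-→d8:-→d9:-→d10:-→d11:-→d12:-→d13:-→d14:-→d15:-→d16:-→d17:-→d18:-→d19:-→d20:H3 -> H3
  + 81.149.177.0/24 (H3) depth=24
  + 81.149.0.0/16 (H0) depth=16
  - 64.216.128.0/20 clear@20
  + 161.24.224.0/20 (H3) depth=20
  + 81.144.0.0/12 (H3) depth=12
  + 0.0.0.0/0 (H2) depth=0
  + 81.149.177.80/28 (H0) depth=28
  lookup 81.144.0.0: bits 0101000110010 walk d0:H2→d1:-→d2:-→d3:-→d4:-→d5:-→d6:-→d7:-→d8:-→d9:-→d10:-→d11:-→d12:H3→d13:- -> H3
  + 64.0.0.0/8 (H0) depth=8
  lookup 64.2.44.90: bits 01000000 walk d0:H2→d1:-→d2:-→d3:-→d4:-→d5:-→d6:-→d7:-→d8:H0 -> H0
  lookup 161.24.224.47: bits 10100001000110001110 walk d0:H2→d1:-→d2:-→d3:-→d4:-→d5:-→d6:-→d7:-→d8:-→d9:-→d10:-→d11:-→d12:-→d13:-→d14:-→d15:-→d16:-→d17:-→d18:-→d19:-→d20:H3 -> H3
  - 81.144.0.0/12 clear@12
  - 161.24.224.0/20 clear@20
  + 161.24.0.0/16 (H2) depth=16
  + 161.24.230.208/28 (H0) depth=28
  lookup 64.15.217.185: bits 01000000 walk d0:H2→d1:-→d2:-→d3:-→d4:-→d5:-→d6:-→d7:-→d8:H0 -> H0
  lookup 81.149.177.8: bits 0101000110010101101100010 walk d0:H2→d1:-→d2:-→d3:-→d4:-→d5:-→d6:-→d7:-→d8:-→d9:-→d10:-→d11:-→d12:-→d13:-→d14:-→d15:-→d16:H0→d17:-→d18:-→d19:-→d20:-→d21:-→d22:-→d23:-→d24:H3→d25:- -> H3

== LOOKUPS ==
["H4","H3","H3","H3","H0","H3","H0","H3"]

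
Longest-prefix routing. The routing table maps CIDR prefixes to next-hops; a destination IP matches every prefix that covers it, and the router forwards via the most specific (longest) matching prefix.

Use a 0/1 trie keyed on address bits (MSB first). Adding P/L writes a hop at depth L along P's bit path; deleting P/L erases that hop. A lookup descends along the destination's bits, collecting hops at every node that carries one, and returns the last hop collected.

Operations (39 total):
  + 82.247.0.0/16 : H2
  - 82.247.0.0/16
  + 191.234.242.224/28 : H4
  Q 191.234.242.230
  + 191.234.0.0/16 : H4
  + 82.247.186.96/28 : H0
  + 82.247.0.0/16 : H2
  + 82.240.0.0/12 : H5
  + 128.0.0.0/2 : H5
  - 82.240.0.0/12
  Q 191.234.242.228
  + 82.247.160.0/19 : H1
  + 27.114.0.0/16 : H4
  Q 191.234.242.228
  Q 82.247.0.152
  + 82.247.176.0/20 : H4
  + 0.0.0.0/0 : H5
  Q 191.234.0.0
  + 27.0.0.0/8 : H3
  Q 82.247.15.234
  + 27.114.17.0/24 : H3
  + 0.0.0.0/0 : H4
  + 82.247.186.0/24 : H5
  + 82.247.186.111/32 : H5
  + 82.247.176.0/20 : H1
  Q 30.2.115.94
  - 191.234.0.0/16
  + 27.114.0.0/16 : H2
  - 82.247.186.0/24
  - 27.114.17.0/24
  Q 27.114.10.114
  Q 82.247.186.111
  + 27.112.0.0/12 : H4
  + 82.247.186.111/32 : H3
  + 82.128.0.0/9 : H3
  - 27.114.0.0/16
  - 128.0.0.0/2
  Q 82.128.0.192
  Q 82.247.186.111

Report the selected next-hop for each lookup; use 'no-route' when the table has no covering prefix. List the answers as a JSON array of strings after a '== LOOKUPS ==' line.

Apply in order:
  + 82.247.0.0/16 (H2) depth=16
  del 82.247.0.0/16 (clear depth 16)
  + 191.234.242.224/28 (H4) depth=28
  lookup 191.234.242.230: bits 1011111111101010111100101110 walk d0:-→d1:-→d2:-→d3:-→d4:-→d5:-→d6:-→d7:-→d8:-→d9:-→d10:-→d11:-→d12:-→d13:-→d14:-→d15:-→d16:-→d17:-→d18:-→d19:-→d20:-→d21:-→d22:-→d23:-→d24:-→d25:-→d26:-→d27:-→d28:H4 -> H4
  + 191.234.0.0/16 (H4) depth=16
  + 82.247.186.96/28 (H0) depth=28
  + 82.247.0.0/16 (H2) depth=16
  + 82.240.0.0/12 (H5) depth=12
  + 128.0.0.0/2 (H5) depth=2
  del 82.240.0.0/12 (clear depth 12)
  lookup 191.234.242.228: bits 1011111111101010111100101110 walk d0:-→d1:-→d2:H5→d3:-→d4:-→d5:-→d6:-→d7:-→d8:-→d9:-→d10:-→d11:-→d12:-→d13:-→d14:-→d15:-→d16:H4→d17:-→d18:-→d19:-→d20:-→d21:-→d22:-→d23:-→d24:-→d25:-→d26:-→d27:-→d28:H4 -> H4
  + 82.247.160.0/19 (H1) depth=19
  + 27.114.0.0/16 (H4) depth=16
  lookup 191.234.242.228: bits 1011111111101010111100101110 walk d0:-→d1:-→d2:H5→d3:-→d4:-→d5:-→d6:-→d7:-→d8:-→d9:-→d10:-→d11:-→d12:-→d13:-→d14:-→d15:-→d16:H4→d17:-→d18:-→d19:-→d20:-→d21:-→d22:-→d23:-→d24:-→d25:-→d26:-→d27:-→d28:H4 -> H4
  lookup 82.247.0.152: bits 0101001011110111 walk d0:-→d1:-→d2:-→d3:-→d4:-→d5:-→d6:-→d7:-→d8:-→d9:-→d10:-→d11:-→d12:-→d13:-→d14:-→d15:-→d16:H2 -> H2
  + 82.247.176.0/20 (H4) depth=20
  + 0.0.0.0/0 (H5) depth=0
  lookup 191.234.0.0: bits 1011111111101010 walk d0:H5→d1:-→d2:H5→d3:-→d4:-→d5:-→d6:-→d7:-→d8:-→d9:-→d10:-→d11:-→d12:-→d13:-→d14:-→d15:-→d16:H4 -> H4
  + 27.0.0.0/8 (H3) depth=8
  lookup 82.247.15.234: bits 0101001011110111 walk d0:H5→d1:-→d2:-→d3:-→d4:-→d5:-→d6:-→d7:-→d8:-→d9:-→d10:-→d11:-→d12:-→d13:-→d14:-→d15:-→d16:H2 -> H2
  + 27.114.17.0/24 (H3) depth=24
  + 0.0.0.0/0 (H4) depth=0
  + 82.247.186.0/24 (H5) depth=24
  + 82.247.186.111/32 (H5) depth=32
  + 82.247.176.0/20 (H1) depth=20
  lookup 30.2.115.94: bits 00011 walk d0:H4→d1:-→d2:-→d3:-→d4:-→d5:- -> H4
  del 191.234.0.0/16 (clear depth 16)
  + 27.114.0.0/16 (H2) depth=16
  del 82.247.186.0/24 (clear depth 24)
  del 27.114.17.0/24 (clear depth 24)
  lookup 27.114.10.114: bits 0001101101110010000 walk d0:H4→d1:-→d2:-→d3:-→d4:-→d5:-→d6:-→d7:-→d8:H3→d9:-→d10:-→d11:-→d12:-→d13:-→d14:-→d15:-→d16:H2→d17:-→d18:-→d19:- -> H2
  lookup 82.247.186.111: bits 01010010111101111011101001101111 walk d0:H4→d1:-→d2:-→d3:-→d4:-→d5:-→d6:-→d7:-→d8:-→d9:-→d10:-→d11:-→d12:-→d13:-→d14:-→d15:-→d16:H2→d17:-→d18:-→d19:H1→d20:H1→d21:-→d22:-→d23:-→d24:-→d25:-→d26:-→d27:-→d28:H0→d29:-→d30:-→d31:-→d32:H5 -> H5
  + 27.112.0.0/12 (H4) depth=12
  + 82.247.186.111/32 (H3) depth=32
  + 82.128.0.0/9 (H3) depth=9
  del 27.114.0.0/16 (clear depth 16)
  del 128.0.0.0/2 (clear depth 2)
  lookup 82.128.0.192: bits 010100101 walk d0:H4→d1:-→d2:-→d3:-→d4:-→d5:-→d6:-→d7:-→d8:-→d9:H3 -> H3
  lookup 82.247.186.111: bits 01010010111101111011101001101111 walk d0:H4→d1:-→d2:-→d3:-→d4:-→d5:-→d6:-→d7:-→d8:-→d9:H3→d10:-→d11:-→d12:-→d13:-→d14:-→d15:-→d16:H2→d17:-→d18:-→d19:H1→d20:H1→d21:-→d22:-→d23:-→d24:-→d25:-→d26:-→d27:-→d28:H0→d29:-→d30:-→d31:-→d32:H3 -> H3

== LOOKUPS ==
["H4","H4","H4","H2","H4","H2","H4","H2","H5","H3","H3"]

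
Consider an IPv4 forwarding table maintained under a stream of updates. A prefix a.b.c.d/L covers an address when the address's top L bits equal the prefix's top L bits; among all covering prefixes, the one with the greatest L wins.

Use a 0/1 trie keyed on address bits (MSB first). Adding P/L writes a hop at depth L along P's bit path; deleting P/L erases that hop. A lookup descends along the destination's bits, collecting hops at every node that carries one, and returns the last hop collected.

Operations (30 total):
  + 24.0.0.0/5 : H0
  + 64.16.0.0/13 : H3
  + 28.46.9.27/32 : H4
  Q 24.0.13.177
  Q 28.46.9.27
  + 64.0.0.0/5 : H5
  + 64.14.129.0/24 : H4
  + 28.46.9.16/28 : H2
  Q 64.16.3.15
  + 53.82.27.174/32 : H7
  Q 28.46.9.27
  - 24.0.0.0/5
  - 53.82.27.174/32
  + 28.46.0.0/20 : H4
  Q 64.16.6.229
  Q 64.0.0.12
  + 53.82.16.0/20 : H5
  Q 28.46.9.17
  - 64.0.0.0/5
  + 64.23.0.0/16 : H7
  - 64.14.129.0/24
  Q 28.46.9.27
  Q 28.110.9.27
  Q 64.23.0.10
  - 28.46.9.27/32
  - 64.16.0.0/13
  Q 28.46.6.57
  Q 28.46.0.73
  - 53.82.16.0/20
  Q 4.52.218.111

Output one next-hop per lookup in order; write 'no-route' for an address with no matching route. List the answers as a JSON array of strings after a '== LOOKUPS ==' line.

Trace:
  + 24.0.0.0/5 (H0) depth=5
  + 64.16.0.0/13 (H3) depth=13
  + 28.46.9.27/32 (H4) depth=32
  ? 24.0.13.177  path d0:-→d1:-→d2:-→d3:-→d4:-→d5:H0  best=H0
  ? 28.46.9.27  path d0:-→d1:-→d2:-→d3:-→d4:-→d5:H0→d6:-→d7:-→d8:-→d9:-→d10:-→d11:-→d12:-→d13:-→d14:-→d15:-→d16:-→d17:-→d18:-→d19:-→d20:-→d21:-→d22:-→d23:-→d24:-→d25:-→d26:-→d27:-→d28:-→d29:-→d30:-→d31:-→d32:H4  best=H4
  + 64.0.0.0/5 (H5) depth=5
  + 64.14.129.0/24 (H4) depth=24
  + 28.46.9.16/28 (H2) depth=28
  ? 64.16.3.15  path d0:-→d1:-→d2:-→d3:-→d4:-→d5:H5→d6:-→d7:-→d8:-→d9:-→d10:-→d11:-→d12:-→d13:H3  best=H3
  + 53.82.27.174/32 (H7) depth=32
  ? 28.46.9.27  path d0:-→d1:-→d2:-→d3:-→d4:-→d5:H0→d6:-→d7:-→d8:-→d9:-→d10:-→d11:-→d12:-→d13:-→d14:-→d15:-→d16:-→d17:-→d18:-→d19:-→d20:-→d21:-→d22:-→d23:-→d24:-→d25:-→d26:-→d27:-→d28:H2→d29:-→d30:-→d31:-→d32:H4  best=H4
  - 24.0.0.0/5 clear@5
  - 53.82.27.174/32 clear@32
  + 28.46.0.0/20 (H4) depth=20
  ? 64.16.6.229  path d0:-→d1:-→d2:-→d3:-→d4:-→d5:H5→d6:-→d7:-→d8:-→d9:-→d10:-→d11:-→d12:-→d13:H3  best=H3
  ? 64.0.0.12  path d0:-→d1:-→d2:-→d3:-→d4:-→d5:H5→d6:-→d7:-→d8:-→d9:-→d10:-→d11:-→d12:-  best=H5
  + 53.82.16.0/20 (H5) depth=20
  ? 28.46.9.17  path d0:-→d1:-→d2:-→d3:-→d4:-→d5:-→d6:-→d7:-→d8:-→d9:-→d10:-→d11:-→d12:-→d13:-→d14:-→d15:-→d16:-→d17:-→d18:-→d19:-→d20:H4→d21:-→d22:-→d23:-→d24:-→d25:-→d26:-→d27:-→d28:H2  best=H2
  - 64.0.0.0/5 clear@5
  + 64.23.0.0/16 (H7) depth=16
  - 64.14.129.0/24 clear@24
  ? 28.46.9.27  path d0:-→d1:-→d2:-→d3:-→d4:-→d5:-→d6:-→d7:-→d8:-→d9:-→d10:-→d11:-→d12:-→d13:-→d14:-→d15:-→d16:-→d17:-→d18:-→d19:-→d20:H4→d21:-→d22:-→d23:-→d24:-→d25:-→d26:-→d27:-→d28:H2→d29:-→d30:-→d31:-→d32:H4  best=H4
  ? 28.110.9.27  path d0:-→d1:-→d2:-→d3:-→d4:-→d5:-→d6:-→d7:-→d8:-→d9:-  best=no-route
  ? 64.23.0.10  path d0:-→d1:-→d2:-→d3:-→d4:-→d5:-→d6:-→d7:-→d8:-→d9:-→d10:-→d11:-→d12:-→d13:H3→d14:-→d15:-→d16:H7  best=H7
  - 28.46.9.27/32 clear@32
  - 64.16.0.0/13 clear@13
  ? 28.46.6.57  path d0:-→d1:-→d2:-→d3:-→d4:-→d5:-→d6:-→d7:-→d8:-→d9:-→d10:-→d11:-→d12:-→d13:-→d14:-→d15:-→d16:-→d17:-→d18:-→d19:-→d20:H4  best=H4
  ? 28.46.0.73  path d0:-→d1:-→d2:-→d3:-→d4:-→d5:-→d6:-→d7:-→d8:-→d9:-→d10:-→d11:-→d12:-→d13:-→d14:-→d15:-→d16:-→d17:-→d18:-→d19:-→d20:H4  best=H4
  - 53.82.16.0/20 clear@20
  ? 4.52.218.111  path d0:-→d1:-→d2:-→d3:-  best=no-route

== LOOKUPS ==
["H0","H4","H3","H4","H3","H5","H2","H4","no-route","H7","H4","H4","no-route"]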